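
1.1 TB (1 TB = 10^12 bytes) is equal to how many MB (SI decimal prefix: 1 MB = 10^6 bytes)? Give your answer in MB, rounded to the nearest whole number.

1,100,000 MB

1.1 TB × 1,000,000,000,000 bytes/TB = 1,100,000,000,000 bytes
1 MB = 10^6 bytes = 1,000,000 bytes
1,100,000,000,000 / 1,000,000 = 1,100,000 MB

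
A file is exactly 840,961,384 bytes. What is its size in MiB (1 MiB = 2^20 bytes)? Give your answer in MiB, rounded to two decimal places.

840,961,384 bytes given.
1 MiB = 2^20 bytes = 1,048,576 bytes
840,961,384 / 1,048,576 = 802.00 MiB

802.00 MiB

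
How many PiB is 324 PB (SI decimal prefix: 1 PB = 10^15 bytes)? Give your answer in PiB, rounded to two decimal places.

324 PB × 1,000,000,000,000,000 bytes/PB = 324,000,000,000,000,000 bytes
1 PiB = 2^50 bytes = 1,125,899,906,842,624 bytes
324,000,000,000,000,000 / 1,125,899,906,842,624 = 287.77 PiB

287.77 PiB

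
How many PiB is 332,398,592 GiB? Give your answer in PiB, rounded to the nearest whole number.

317 PiB

332,398,592 GiB = 332,398,592 × 2^30 bytes = 356,910,270,469,111,808 bytes
1 PiB = 1,125,899,906,842,624 bytes
356,910,270,469,111,808 / 1,125,899,906,842,624 = 317 PiB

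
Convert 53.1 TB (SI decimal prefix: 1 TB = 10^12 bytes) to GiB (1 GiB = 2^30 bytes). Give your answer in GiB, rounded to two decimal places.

53.1 TB × 1,000,000,000,000 bytes/TB = 53,100,000,000,000 bytes
1 GiB = 1,073,741,824 bytes
53,100,000,000,000 / 1,073,741,824 = 49,453.23 GiB

49,453.23 GiB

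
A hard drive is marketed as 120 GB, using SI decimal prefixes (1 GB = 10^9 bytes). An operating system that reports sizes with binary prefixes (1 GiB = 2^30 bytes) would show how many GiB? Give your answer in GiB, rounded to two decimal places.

120 GB = 120 × 10^9 bytes = 120,000,000,000 bytes
1 GiB = 1,073,741,824 bytes
120,000,000,000 / 1,073,741,824 = 111.76 GiB

111.76 GiB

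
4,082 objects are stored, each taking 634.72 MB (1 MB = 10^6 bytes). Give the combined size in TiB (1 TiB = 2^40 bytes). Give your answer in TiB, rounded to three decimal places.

Total = 4,082 × 634.72 MB = 2590927.04 MB
= 2590927.04 × 1,000,000 bytes = 2,590,927,040,000 bytes
1 TiB = 1,099,511,627,776 bytes
2,590,927,040,000 / 1,099,511,627,776 = 2.356 TiB

2.356 TiB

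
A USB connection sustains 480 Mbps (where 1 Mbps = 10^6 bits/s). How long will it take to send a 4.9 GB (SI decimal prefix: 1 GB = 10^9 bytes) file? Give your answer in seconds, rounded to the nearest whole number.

4.9 GB = 4,900,000,000 bytes = 39,200,000,000 bits
480 Mbps = 480,000,000 bits/s
time = 39,200,000,000 / 480,000,000 = 82 s

82 seconds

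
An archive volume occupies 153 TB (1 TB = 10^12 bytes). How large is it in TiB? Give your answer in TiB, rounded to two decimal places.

153 TB × 1,000,000,000,000 bytes/TB = 153,000,000,000,000 bytes
1 TiB = 2^40 bytes = 1,099,511,627,776 bytes
153,000,000,000,000 / 1,099,511,627,776 = 139.15 TiB

139.15 TiB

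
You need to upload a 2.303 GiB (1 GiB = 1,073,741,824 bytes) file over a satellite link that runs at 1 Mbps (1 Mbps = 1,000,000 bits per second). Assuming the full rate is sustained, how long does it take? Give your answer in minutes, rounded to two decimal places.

2.303 GiB = 2,472,827,420.672 bytes = 19,782,619,365.376 bits
1 Mbps = 1,000,000 bits/s
time = 19,782,619,365.376 / 1,000,000 = 19,782.619 s
19,782.619 s / 60 = 329.71 minutes

329.71 minutes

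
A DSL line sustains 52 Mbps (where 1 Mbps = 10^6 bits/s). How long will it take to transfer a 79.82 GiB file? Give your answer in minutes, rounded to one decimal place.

79.82 GiB = 85,706,072,391.68 bytes = 685,648,579,133.44 bits
52 Mbps = 52,000,000 bits/s
time = 685,648,579,133.44 / 52,000,000 = 13,185.55 s
13,185.55 s / 60 = 219.8 minutes

219.8 minutes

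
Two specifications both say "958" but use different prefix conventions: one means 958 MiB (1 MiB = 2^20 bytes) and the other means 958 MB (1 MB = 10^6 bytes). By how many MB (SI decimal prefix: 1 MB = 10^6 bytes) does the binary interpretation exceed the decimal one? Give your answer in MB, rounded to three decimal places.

46.536 MB

958 MiB = 958 × 1,048,576 = 1,004,535,808 bytes
958 MB = 958 × 1,000,000 = 958,000,000 bytes
difference = 46,535,808 bytes
46,535,808 / 1,000,000 = 46.536 MB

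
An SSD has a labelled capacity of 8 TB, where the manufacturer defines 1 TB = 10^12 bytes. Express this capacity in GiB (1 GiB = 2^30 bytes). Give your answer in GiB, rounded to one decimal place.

8 TB = 8 × 10^12 bytes = 8,000,000,000,000 bytes
1 GiB = 1,073,741,824 bytes
8,000,000,000,000 / 1,073,741,824 = 7,450.6 GiB

7,450.6 GiB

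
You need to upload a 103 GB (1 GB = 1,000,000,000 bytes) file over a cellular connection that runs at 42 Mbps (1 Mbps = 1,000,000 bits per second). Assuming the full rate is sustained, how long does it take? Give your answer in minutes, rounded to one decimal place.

103 GB = 103,000,000,000 bytes = 824,000,000,000 bits
42 Mbps = 42,000,000 bits/s
time = 824,000,000,000 / 42,000,000 = 19,619.05 s
19,619.05 s / 60 = 327.0 minutes

327.0 minutes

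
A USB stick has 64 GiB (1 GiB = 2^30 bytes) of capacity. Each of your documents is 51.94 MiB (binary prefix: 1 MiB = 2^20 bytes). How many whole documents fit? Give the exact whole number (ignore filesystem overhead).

1,261

Capacity: 64 GiB = 68,719,476,736 bytes
Per item: 51.94 MiB = 54,463,037.44 bytes
⌊68,719,476,736 / 54,463,037.44⌋ = 1,261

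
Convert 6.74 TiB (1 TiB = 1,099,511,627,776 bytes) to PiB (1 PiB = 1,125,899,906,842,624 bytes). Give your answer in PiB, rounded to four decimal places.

0.0066 PiB

6.74 TiB = 6.74 × 2^40 bytes = 7,410,708,371,210.24 bytes
1 PiB = 1,125,899,906,842,624 bytes
7,410,708,371,210.24 / 1,125,899,906,842,624 = 0.0066 PiB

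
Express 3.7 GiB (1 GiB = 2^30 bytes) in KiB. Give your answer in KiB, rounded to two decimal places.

3,879,731.20 KiB

3.7 GiB = 3.7 × 2^30 bytes = 3,972,844,748.8 bytes
1 KiB = 1,024 bytes
3,972,844,748.8 / 1,024 = 3,879,731.20 KiB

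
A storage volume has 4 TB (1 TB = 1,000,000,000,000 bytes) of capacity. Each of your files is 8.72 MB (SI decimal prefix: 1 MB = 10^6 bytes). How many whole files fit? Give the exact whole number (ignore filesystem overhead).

Capacity: 4 TB = 4,000,000,000,000 bytes
Per item: 8.72 MB = 8,720,000 bytes
⌊4,000,000,000,000 / 8,720,000⌋ = 458,715

458,715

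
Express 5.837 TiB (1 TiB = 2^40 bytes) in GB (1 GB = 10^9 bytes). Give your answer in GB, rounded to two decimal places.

5.837 TiB = 5.837 × 2^40 bytes = 6,417,849,371,328.512 bytes
1 GB = 1,000,000,000 bytes
6,417,849,371,328.512 / 1,000,000,000 = 6,417.85 GB

6,417.85 GB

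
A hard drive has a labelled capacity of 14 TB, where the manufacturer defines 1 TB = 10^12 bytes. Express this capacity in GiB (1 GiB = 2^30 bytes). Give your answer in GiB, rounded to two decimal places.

14 TB = 14 × 10^12 bytes = 14,000,000,000,000 bytes
1 GiB = 2^30 bytes = 1,073,741,824 bytes
14,000,000,000,000 / 1,073,741,824 = 13,038.52 GiB

13,038.52 GiB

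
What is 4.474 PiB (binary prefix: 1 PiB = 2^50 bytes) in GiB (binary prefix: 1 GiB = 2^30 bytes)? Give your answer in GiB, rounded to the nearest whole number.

4.474 PiB = 4.474 × 2^50 bytes = 5,037,276,183,213,899.776 bytes
1 GiB = 2^30 bytes = 1,073,741,824 bytes
5,037,276,183,213,899.776 / 1,073,741,824 = 4,691,329 GiB

4,691,329 GiB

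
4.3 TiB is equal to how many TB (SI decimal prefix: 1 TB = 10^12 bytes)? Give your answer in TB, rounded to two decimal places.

4.73 TB

4.3 TiB = 4.3 × 2^40 bytes = 4,727,899,999,436.8 bytes
1 TB = 10^12 bytes = 1,000,000,000,000 bytes
4,727,899,999,436.8 / 1,000,000,000,000 = 4.73 TB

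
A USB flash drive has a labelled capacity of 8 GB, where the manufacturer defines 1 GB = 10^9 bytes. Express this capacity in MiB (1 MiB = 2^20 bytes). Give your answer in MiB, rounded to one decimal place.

7,629.4 MiB

8 GB × 1,000,000,000 bytes/GB = 8,000,000,000 bytes
1 MiB = 2^20 bytes = 1,048,576 bytes
8,000,000,000 / 1,048,576 = 7,629.4 MiB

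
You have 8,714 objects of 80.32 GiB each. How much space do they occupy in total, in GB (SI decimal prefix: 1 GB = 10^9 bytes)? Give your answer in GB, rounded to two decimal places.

751,521.01 GB

Total = 8,714 × 80.32 GiB = 699908.48 GiB
= 699908.48 × 1,073,741,824 bytes = 751,521,007,948,267.52 bytes
1 GB = 1,000,000,000 bytes
751,521,007,948,267.52 / 1,000,000,000 = 751,521.01 GB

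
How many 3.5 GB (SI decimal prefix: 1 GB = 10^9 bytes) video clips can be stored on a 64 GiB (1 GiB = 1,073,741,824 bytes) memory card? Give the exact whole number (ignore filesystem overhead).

Capacity: 64 GiB = 68,719,476,736 bytes
Per item: 3.5 GB = 3,500,000,000 bytes
⌊68,719,476,736 / 3,500,000,000⌋ = 19

19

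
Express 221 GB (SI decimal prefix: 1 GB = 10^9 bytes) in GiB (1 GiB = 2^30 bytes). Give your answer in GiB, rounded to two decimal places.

205.82 GiB

221 GB = 221 × 10^9 bytes = 221,000,000,000 bytes
1 GiB = 1,073,741,824 bytes
221,000,000,000 / 1,073,741,824 = 205.82 GiB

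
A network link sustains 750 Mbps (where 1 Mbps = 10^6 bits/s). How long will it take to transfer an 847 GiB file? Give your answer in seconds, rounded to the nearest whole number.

847 GiB = 909,459,324,928 bytes = 7,275,674,599,424 bits
750 Mbps = 750,000,000 bits/s
time = 7,275,674,599,424 / 750,000,000 = 9,701 s

9,701 seconds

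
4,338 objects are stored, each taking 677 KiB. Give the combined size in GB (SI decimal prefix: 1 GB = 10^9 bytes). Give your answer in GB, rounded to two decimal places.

3.01 GB

Total = 4,338 × 677 KiB = 2,936,826 KiB
= 2,936,826 × 1,024 bytes = 3,007,309,824 bytes
1 GB = 1,000,000,000 bytes
3,007,309,824 / 1,000,000,000 = 3.01 GB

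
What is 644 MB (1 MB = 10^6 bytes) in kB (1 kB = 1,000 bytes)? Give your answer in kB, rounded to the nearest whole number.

644 MB = 644 × 10^6 bytes = 644,000,000 bytes
1 kB = 1,000 bytes
644,000,000 / 1,000 = 644,000 kB

644,000 kB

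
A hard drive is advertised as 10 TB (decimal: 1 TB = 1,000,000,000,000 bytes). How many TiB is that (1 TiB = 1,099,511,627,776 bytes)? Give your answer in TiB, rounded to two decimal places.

9.09 TiB

10 TB = 10 × 10^12 bytes = 10,000,000,000,000 bytes
1 TiB = 2^40 bytes = 1,099,511,627,776 bytes
10,000,000,000,000 / 1,099,511,627,776 = 9.09 TiB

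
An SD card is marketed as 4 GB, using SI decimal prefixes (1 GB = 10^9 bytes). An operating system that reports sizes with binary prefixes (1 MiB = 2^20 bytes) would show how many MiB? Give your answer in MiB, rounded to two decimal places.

3,814.70 MiB

4 GB × 1,000,000,000 bytes/GB = 4,000,000,000 bytes
1 MiB = 1,048,576 bytes
4,000,000,000 / 1,048,576 = 3,814.70 MiB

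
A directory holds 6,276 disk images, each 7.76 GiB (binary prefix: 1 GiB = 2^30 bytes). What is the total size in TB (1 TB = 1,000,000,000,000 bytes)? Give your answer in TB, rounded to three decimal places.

52.293 TB

Total = 6,276 × 7.76 GiB = 48701.76 GiB
= 48701.76 × 1,073,741,824 bytes = 52,293,116,614,410.24 bytes
1 TB = 1,000,000,000,000 bytes
52,293,116,614,410.24 / 1,000,000,000,000 = 52.293 TB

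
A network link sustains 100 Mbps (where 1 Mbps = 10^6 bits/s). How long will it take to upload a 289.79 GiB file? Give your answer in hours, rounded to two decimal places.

6.91 hours

289.79 GiB = 311,159,643,176.96 bytes = 2,489,277,145,415.68 bits
100 Mbps = 100,000,000 bits/s
time = 2,489,277,145,415.68 / 100,000,000 = 24,892.7715 s
24,892.7715 s / 3600 = 6.91 hours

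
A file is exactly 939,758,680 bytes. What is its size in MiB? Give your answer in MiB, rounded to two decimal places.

896.22 MiB

939,758,680 bytes given.
1 MiB = 1,048,576 bytes
939,758,680 / 1,048,576 = 896.22 MiB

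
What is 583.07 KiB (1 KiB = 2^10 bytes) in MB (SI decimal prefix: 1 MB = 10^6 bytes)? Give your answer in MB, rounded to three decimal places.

0.597 MB

583.07 KiB = 583.07 × 2^10 bytes = 597,063.68 bytes
1 MB = 1,000,000 bytes
597,063.68 / 1,000,000 = 0.597 MB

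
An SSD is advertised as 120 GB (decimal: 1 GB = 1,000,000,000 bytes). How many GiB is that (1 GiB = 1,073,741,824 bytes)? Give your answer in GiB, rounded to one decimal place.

111.8 GiB

120 GB = 120 × 10^9 bytes = 120,000,000,000 bytes
1 GiB = 1,073,741,824 bytes
120,000,000,000 / 1,073,741,824 = 111.8 GiB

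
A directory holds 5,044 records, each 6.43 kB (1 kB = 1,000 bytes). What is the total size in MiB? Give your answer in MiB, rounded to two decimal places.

30.93 MiB

Total = 5,044 × 6.43 kB = 32432.92 kB
= 32432.92 × 1,000 bytes = 32,432,920 bytes
1 MiB = 1,048,576 bytes
32,432,920 / 1,048,576 = 30.93 MiB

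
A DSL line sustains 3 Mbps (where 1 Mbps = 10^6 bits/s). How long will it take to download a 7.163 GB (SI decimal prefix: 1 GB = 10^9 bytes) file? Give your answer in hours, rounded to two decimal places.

7.163 GB = 7,163,000,000 bytes = 57,304,000,000 bits
3 Mbps = 3,000,000 bits/s
time = 57,304,000,000 / 3,000,000 = 19,101.3333 s
19,101.3333 s / 3600 = 5.31 hours

5.31 hours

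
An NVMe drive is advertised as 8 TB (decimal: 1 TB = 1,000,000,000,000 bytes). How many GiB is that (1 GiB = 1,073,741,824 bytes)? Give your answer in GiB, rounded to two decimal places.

7,450.58 GiB

8 TB × 1,000,000,000,000 bytes/TB = 8,000,000,000,000 bytes
1 GiB = 2^30 bytes = 1,073,741,824 bytes
8,000,000,000,000 / 1,073,741,824 = 7,450.58 GiB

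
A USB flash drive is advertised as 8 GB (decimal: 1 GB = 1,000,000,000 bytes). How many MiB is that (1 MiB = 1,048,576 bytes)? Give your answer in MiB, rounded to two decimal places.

8 GB = 8 × 10^9 bytes = 8,000,000,000 bytes
1 MiB = 2^20 bytes = 1,048,576 bytes
8,000,000,000 / 1,048,576 = 7,629.39 MiB

7,629.39 MiB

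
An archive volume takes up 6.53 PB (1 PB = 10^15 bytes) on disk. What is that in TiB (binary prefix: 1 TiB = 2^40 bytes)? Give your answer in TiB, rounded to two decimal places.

6.53 PB = 6.53 × 10^15 bytes = 6,530,000,000,000,000 bytes
1 TiB = 1,099,511,627,776 bytes
6,530,000,000,000,000 / 1,099,511,627,776 = 5,939.00 TiB

5,939.00 TiB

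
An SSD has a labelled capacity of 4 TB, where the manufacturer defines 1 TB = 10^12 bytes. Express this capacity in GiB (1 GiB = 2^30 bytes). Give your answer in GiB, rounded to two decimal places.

4 TB = 4 × 10^12 bytes = 4,000,000,000,000 bytes
1 GiB = 1,073,741,824 bytes
4,000,000,000,000 / 1,073,741,824 = 3,725.29 GiB

3,725.29 GiB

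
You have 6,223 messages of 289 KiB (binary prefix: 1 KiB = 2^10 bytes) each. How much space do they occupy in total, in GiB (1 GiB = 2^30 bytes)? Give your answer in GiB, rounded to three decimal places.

Total = 6,223 × 289 KiB = 1,798,447 KiB
= 1,798,447 × 1,024 bytes = 1,841,609,728 bytes
1 GiB = 1,073,741,824 bytes
1,841,609,728 / 1,073,741,824 = 1.715 GiB

1.715 GiB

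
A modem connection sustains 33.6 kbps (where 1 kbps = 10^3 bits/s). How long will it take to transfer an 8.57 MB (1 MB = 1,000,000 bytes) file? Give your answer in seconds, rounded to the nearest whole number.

8.57 MB = 8,570,000 bytes = 68,560,000 bits
33.6 kbps = 33,600 bits/s
time = 68,560,000 / 33,600 = 2,040 s

2,040 seconds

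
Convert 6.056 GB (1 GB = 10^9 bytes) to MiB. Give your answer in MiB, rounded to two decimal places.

5,775.45 MiB

6.056 GB × 1,000,000,000 bytes/GB = 6,056,000,000 bytes
1 MiB = 2^20 bytes = 1,048,576 bytes
6,056,000,000 / 1,048,576 = 5,775.45 MiB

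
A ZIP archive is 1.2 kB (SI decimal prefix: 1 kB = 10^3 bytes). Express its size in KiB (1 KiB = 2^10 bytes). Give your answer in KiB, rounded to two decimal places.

1.17 KiB

1.2 kB × 1,000 bytes/kB = 1,200 bytes
1 KiB = 1,024 bytes
1,200 / 1,024 = 1.17 KiB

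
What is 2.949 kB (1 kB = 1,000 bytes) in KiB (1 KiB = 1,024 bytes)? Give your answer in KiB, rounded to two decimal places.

2.88 KiB

2.949 kB = 2.949 × 10^3 bytes = 2,949 bytes
1 KiB = 2^10 bytes = 1,024 bytes
2,949 / 1,024 = 2.88 KiB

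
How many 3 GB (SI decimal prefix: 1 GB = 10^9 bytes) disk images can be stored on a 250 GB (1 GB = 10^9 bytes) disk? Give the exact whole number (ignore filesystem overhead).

83

Capacity: 250 GB = 250,000,000,000 bytes
Per item: 3 GB = 3,000,000,000 bytes
⌊250,000,000,000 / 3,000,000,000⌋ = 83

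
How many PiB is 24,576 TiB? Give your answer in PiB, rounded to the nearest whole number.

24 PiB

24,576 TiB × 1,099,511,627,776 bytes/TiB = 27,021,597,764,222,976 bytes
1 PiB = 2^50 bytes = 1,125,899,906,842,624 bytes
27,021,597,764,222,976 / 1,125,899,906,842,624 = 24 PiB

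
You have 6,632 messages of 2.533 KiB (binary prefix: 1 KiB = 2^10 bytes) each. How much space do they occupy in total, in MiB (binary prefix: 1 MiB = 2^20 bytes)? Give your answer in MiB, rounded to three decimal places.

16.405 MiB

Total = 6,632 × 2.533 KiB = 16798.856 KiB
= 16798.856 × 1,024 bytes = 17,202,028.544 bytes
1 MiB = 1,048,576 bytes
17,202,028.544 / 1,048,576 = 16.405 MiB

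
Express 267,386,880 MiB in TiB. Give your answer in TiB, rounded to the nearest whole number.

255 TiB

267,386,880 MiB × 1,048,576 bytes/MiB = 280,375,465,082,880 bytes
1 TiB = 2^40 bytes = 1,099,511,627,776 bytes
280,375,465,082,880 / 1,099,511,627,776 = 255 TiB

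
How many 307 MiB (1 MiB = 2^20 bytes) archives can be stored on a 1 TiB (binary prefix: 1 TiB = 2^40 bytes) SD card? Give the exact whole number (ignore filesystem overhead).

Capacity: 1 TiB = 1,099,511,627,776 bytes
Per item: 307 MiB = 321,912,832 bytes
⌊1,099,511,627,776 / 321,912,832⌋ = 3,415

3,415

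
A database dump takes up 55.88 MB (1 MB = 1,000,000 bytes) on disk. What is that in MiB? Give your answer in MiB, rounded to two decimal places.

55.88 MB × 1,000,000 bytes/MB = 55,880,000 bytes
1 MiB = 2^20 bytes = 1,048,576 bytes
55,880,000 / 1,048,576 = 53.29 MiB

53.29 MiB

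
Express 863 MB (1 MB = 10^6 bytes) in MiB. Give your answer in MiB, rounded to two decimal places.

823.02 MiB

863 MB = 863 × 10^6 bytes = 863,000,000 bytes
1 MiB = 1,048,576 bytes
863,000,000 / 1,048,576 = 823.02 MiB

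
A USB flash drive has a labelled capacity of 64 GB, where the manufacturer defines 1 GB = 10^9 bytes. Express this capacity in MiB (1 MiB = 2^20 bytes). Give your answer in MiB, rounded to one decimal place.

64 GB = 64 × 10^9 bytes = 64,000,000,000 bytes
1 MiB = 2^20 bytes = 1,048,576 bytes
64,000,000,000 / 1,048,576 = 61,035.2 MiB

61,035.2 MiB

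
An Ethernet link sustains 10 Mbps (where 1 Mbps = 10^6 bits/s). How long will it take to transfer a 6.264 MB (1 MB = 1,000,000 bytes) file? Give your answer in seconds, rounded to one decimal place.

6.264 MB = 6,264,000 bytes = 50,112,000 bits
10 Mbps = 10,000,000 bits/s
time = 50,112,000 / 10,000,000 = 5.0 s

5.0 seconds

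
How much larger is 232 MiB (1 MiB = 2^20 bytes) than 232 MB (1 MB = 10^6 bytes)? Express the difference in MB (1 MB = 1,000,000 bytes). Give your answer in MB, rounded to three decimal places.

11.270 MB

232 MiB = 232 × 1,048,576 = 243,269,632 bytes
232 MB = 232 × 1,000,000 = 232,000,000 bytes
difference = 11,269,632 bytes
11,269,632 / 1,000,000 = 11.270 MB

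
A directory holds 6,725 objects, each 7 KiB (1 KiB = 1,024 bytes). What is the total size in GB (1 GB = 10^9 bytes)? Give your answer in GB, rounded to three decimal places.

0.048 GB

Total = 6,725 × 7 KiB = 47,075 KiB
= 47,075 × 1,024 bytes = 48,204,800 bytes
1 GB = 1,000,000,000 bytes
48,204,800 / 1,000,000,000 = 0.048 GB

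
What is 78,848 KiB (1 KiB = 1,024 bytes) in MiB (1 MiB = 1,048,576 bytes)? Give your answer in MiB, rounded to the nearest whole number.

77 MiB

78,848 KiB = 78,848 × 2^10 bytes = 80,740,352 bytes
1 MiB = 1,048,576 bytes
80,740,352 / 1,048,576 = 77 MiB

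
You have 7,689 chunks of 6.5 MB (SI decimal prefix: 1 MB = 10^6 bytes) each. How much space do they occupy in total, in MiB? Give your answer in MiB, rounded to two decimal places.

Total = 7,689 × 6.5 MB = 49978.5 MB
= 49978.5 × 1,000,000 bytes = 49,978,500,000 bytes
1 MiB = 1,048,576 bytes
49,978,500,000 / 1,048,576 = 47,663.21 MiB

47,663.21 MiB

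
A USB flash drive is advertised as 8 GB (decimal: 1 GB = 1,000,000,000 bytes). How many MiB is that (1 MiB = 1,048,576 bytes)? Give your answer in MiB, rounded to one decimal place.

7,629.4 MiB

8 GB × 1,000,000,000 bytes/GB = 8,000,000,000 bytes
1 MiB = 1,048,576 bytes
8,000,000,000 / 1,048,576 = 7,629.4 MiB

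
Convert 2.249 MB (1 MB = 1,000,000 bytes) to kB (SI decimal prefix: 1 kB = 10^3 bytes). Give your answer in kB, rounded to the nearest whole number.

2,249 kB

2.249 MB × 1,000,000 bytes/MB = 2,249,000 bytes
1 kB = 10^3 bytes = 1,000 bytes
2,249,000 / 1,000 = 2,249 kB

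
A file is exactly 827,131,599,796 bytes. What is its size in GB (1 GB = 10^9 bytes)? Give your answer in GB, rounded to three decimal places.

827,131,599,796 bytes given.
1 GB = 10^9 bytes = 1,000,000,000 bytes
827,131,599,796 / 1,000,000,000 = 827.132 GB

827.132 GB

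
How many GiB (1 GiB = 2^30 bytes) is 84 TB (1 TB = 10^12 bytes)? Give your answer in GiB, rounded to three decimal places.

84 TB = 84 × 10^12 bytes = 84,000,000,000,000 bytes
1 GiB = 1,073,741,824 bytes
84,000,000,000,000 / 1,073,741,824 = 78,231.096 GiB

78,231.096 GiB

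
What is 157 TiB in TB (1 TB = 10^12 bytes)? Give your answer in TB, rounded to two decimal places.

157 TiB = 157 × 2^40 bytes = 172,623,325,560,832 bytes
1 TB = 10^12 bytes = 1,000,000,000,000 bytes
172,623,325,560,832 / 1,000,000,000,000 = 172.62 TB

172.62 TB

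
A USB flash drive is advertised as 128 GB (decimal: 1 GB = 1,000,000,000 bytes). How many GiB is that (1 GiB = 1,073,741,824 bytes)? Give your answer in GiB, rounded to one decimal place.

128 GB × 1,000,000,000 bytes/GB = 128,000,000,000 bytes
1 GiB = 2^30 bytes = 1,073,741,824 bytes
128,000,000,000 / 1,073,741,824 = 119.2 GiB

119.2 GiB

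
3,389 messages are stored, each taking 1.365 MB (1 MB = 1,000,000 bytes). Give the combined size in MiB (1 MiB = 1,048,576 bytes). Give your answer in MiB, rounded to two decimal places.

4,411.68 MiB

Total = 3,389 × 1.365 MB = 4625.985 MB
= 4625.985 × 1,000,000 bytes = 4,625,985,000 bytes
1 MiB = 1,048,576 bytes
4,625,985,000 / 1,048,576 = 4,411.68 MiB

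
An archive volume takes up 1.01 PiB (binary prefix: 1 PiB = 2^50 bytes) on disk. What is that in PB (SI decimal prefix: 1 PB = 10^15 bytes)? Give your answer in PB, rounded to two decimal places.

1.01 PiB × 1,125,899,906,842,624 bytes/PiB = 1,137,158,905,911,050.24 bytes
1 PB = 1,000,000,000,000,000 bytes
1,137,158,905,911,050.24 / 1,000,000,000,000,000 = 1.14 PB

1.14 PB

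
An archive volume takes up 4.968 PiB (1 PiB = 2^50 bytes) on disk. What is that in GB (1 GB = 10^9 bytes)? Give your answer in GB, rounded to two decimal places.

5,593,470.74 GB

4.968 PiB = 4.968 × 2^50 bytes = 5,593,470,737,194,156.032 bytes
1 GB = 10^9 bytes = 1,000,000,000 bytes
5,593,470,737,194,156.032 / 1,000,000,000 = 5,593,470.74 GB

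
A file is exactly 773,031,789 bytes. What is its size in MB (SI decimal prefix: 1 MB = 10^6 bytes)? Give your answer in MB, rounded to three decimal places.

773.032 MB

773,031,789 bytes given.
1 MB = 1,000,000 bytes
773,031,789 / 1,000,000 = 773.032 MB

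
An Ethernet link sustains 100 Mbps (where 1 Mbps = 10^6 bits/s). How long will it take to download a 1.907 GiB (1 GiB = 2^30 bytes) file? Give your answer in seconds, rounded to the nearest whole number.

164 seconds

1.907 GiB = 2,047,625,658.368 bytes = 16,381,005,266.944 bits
100 Mbps = 100,000,000 bits/s
time = 16,381,005,266.944 / 100,000,000 = 164 s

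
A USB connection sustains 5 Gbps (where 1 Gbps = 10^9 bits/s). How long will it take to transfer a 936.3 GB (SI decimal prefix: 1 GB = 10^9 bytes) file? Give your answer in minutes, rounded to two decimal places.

936.3 GB = 936,300,000,000 bytes = 7,490,400,000,000 bits
5 Gbps = 5,000,000,000 bits/s
time = 7,490,400,000,000 / 5,000,000,000 = 1,498.080 s
1,498.080 s / 60 = 24.97 minutes

24.97 minutes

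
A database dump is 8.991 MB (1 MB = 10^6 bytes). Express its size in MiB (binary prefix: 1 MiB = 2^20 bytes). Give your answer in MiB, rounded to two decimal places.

8.991 MB = 8.991 × 10^6 bytes = 8,991,000 bytes
1 MiB = 1,048,576 bytes
8,991,000 / 1,048,576 = 8.57 MiB

8.57 MiB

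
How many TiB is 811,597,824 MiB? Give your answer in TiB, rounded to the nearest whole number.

774 TiB

811,597,824 MiB × 1,048,576 bytes/MiB = 851,021,999,898,624 bytes
1 TiB = 1,099,511,627,776 bytes
851,021,999,898,624 / 1,099,511,627,776 = 774 TiB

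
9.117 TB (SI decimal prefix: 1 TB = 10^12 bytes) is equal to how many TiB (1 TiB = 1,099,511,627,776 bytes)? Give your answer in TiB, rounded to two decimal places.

9.117 TB = 9.117 × 10^12 bytes = 9,117,000,000,000 bytes
1 TiB = 1,099,511,627,776 bytes
9,117,000,000,000 / 1,099,511,627,776 = 8.29 TiB

8.29 TiB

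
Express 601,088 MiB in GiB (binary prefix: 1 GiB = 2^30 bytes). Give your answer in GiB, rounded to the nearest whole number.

587 GiB

601,088 MiB × 1,048,576 bytes/MiB = 630,286,450,688 bytes
1 GiB = 1,073,741,824 bytes
630,286,450,688 / 1,073,741,824 = 587 GiB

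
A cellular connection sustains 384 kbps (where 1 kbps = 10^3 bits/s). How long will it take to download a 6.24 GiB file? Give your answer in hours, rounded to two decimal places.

38.77 hours

6.24 GiB = 6,700,148,981.76 bytes = 53,601,191,854.08 bits
384 kbps = 384,000 bits/s
time = 53,601,191,854.08 / 384,000 = 139,586.4371 s
139,586.4371 s / 3600 = 38.77 hours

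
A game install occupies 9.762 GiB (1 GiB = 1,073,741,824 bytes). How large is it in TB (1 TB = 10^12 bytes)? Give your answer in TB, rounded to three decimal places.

0.010 TB

9.762 GiB = 9.762 × 2^30 bytes = 10,481,867,685.888 bytes
1 TB = 10^12 bytes = 1,000,000,000,000 bytes
10,481,867,685.888 / 1,000,000,000,000 = 0.010 TB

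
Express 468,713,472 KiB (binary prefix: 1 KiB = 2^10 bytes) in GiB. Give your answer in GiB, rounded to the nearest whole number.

468,713,472 KiB × 1,024 bytes/KiB = 479,962,595,328 bytes
1 GiB = 2^30 bytes = 1,073,741,824 bytes
479,962,595,328 / 1,073,741,824 = 447 GiB

447 GiB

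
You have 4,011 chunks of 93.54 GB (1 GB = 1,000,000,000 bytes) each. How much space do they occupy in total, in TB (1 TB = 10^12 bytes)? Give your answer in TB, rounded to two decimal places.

Total = 4,011 × 93.54 GB = 375188.94 GB
= 375188.94 × 1,000,000,000 bytes = 375,188,940,000,000 bytes
1 TB = 1,000,000,000,000 bytes
375,188,940,000,000 / 1,000,000,000,000 = 375.19 TB

375.19 TB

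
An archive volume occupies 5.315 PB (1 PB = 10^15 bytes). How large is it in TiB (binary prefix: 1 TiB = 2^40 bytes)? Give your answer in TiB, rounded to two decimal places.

5.315 PB × 1,000,000,000,000,000 bytes/PB = 5,315,000,000,000,000 bytes
1 TiB = 1,099,511,627,776 bytes
5,315,000,000,000,000 / 1,099,511,627,776 = 4,833.96 TiB

4,833.96 TiB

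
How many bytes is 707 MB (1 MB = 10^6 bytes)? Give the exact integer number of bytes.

707,000,000 bytes

707 × 1,000,000 = 707,000,000 bytes  (1 MB = 10^6 bytes)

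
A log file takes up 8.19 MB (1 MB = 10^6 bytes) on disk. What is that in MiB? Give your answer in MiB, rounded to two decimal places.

8.19 MB = 8.19 × 10^6 bytes = 8,190,000 bytes
1 MiB = 2^20 bytes = 1,048,576 bytes
8,190,000 / 1,048,576 = 7.81 MiB

7.81 MiB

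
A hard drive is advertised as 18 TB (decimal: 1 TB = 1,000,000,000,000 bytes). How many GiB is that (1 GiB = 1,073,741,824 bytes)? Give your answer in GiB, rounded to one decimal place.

18 TB = 18 × 10^12 bytes = 18,000,000,000,000 bytes
1 GiB = 1,073,741,824 bytes
18,000,000,000,000 / 1,073,741,824 = 16,763.8 GiB

16,763.8 GiB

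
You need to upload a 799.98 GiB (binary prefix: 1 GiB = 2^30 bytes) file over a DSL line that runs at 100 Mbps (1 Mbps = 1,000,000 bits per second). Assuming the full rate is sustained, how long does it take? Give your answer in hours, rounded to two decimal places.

799.98 GiB = 858,971,984,363.52 bytes = 6,871,775,874,908.16 bits
100 Mbps = 100,000,000 bits/s
time = 6,871,775,874,908.16 / 100,000,000 = 68,717.7587 s
68,717.7587 s / 3600 = 19.09 hours

19.09 hours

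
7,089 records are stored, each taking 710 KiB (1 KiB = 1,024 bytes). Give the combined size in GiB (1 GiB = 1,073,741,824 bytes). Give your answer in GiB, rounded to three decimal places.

4.800 GiB

Total = 7,089 × 710 KiB = 5,033,190 KiB
= 5,033,190 × 1,024 bytes = 5,153,986,560 bytes
1 GiB = 1,073,741,824 bytes
5,153,986,560 / 1,073,741,824 = 4.800 GiB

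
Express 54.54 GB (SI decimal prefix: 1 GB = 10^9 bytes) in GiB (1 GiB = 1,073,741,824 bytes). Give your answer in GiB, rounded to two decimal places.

54.54 GB = 54.54 × 10^9 bytes = 54,540,000,000 bytes
1 GiB = 2^30 bytes = 1,073,741,824 bytes
54,540,000,000 / 1,073,741,824 = 50.79 GiB

50.79 GiB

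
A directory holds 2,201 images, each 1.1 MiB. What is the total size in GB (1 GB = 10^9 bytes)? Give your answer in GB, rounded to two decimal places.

Total = 2,201 × 1.1 MiB = 2421.1 MiB
= 2421.1 × 1,048,576 bytes = 2,538,707,353.6 bytes
1 GB = 1,000,000,000 bytes
2,538,707,353.6 / 1,000,000,000 = 2.54 GB

2.54 GB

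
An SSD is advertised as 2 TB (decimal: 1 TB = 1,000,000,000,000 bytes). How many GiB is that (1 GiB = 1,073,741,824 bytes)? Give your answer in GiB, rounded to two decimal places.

2 TB = 2 × 10^12 bytes = 2,000,000,000,000 bytes
1 GiB = 2^30 bytes = 1,073,741,824 bytes
2,000,000,000,000 / 1,073,741,824 = 1,862.65 GiB

1,862.65 GiB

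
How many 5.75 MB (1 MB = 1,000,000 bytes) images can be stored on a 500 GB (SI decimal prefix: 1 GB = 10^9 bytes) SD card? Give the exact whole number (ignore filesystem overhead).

86,956

Capacity: 500 GB = 500,000,000,000 bytes
Per item: 5.75 MB = 5,750,000 bytes
⌊500,000,000,000 / 5,750,000⌋ = 86,956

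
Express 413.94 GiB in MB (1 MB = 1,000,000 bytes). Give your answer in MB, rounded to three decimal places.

413.94 GiB = 413.94 × 2^30 bytes = 444,464,690,626.56 bytes
1 MB = 10^6 bytes = 1,000,000 bytes
444,464,690,626.56 / 1,000,000 = 444,464.691 MB

444,464.691 MB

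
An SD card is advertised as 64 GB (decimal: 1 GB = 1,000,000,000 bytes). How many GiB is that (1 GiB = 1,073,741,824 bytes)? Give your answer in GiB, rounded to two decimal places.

59.60 GiB

64 GB = 64 × 10^9 bytes = 64,000,000,000 bytes
1 GiB = 2^30 bytes = 1,073,741,824 bytes
64,000,000,000 / 1,073,741,824 = 59.60 GiB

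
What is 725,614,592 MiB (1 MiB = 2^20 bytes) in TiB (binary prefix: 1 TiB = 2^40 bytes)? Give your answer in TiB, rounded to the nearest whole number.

725,614,592 MiB = 725,614,592 × 2^20 bytes = 760,862,046,420,992 bytes
1 TiB = 1,099,511,627,776 bytes
760,862,046,420,992 / 1,099,511,627,776 = 692 TiB

692 TiB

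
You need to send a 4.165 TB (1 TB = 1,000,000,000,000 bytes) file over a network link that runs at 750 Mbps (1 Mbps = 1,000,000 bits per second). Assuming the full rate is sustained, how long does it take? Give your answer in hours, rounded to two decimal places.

12.34 hours

4.165 TB = 4,165,000,000,000 bytes = 33,320,000,000,000 bits
750 Mbps = 750,000,000 bits/s
time = 33,320,000,000,000 / 750,000,000 = 44,426.6667 s
44,426.6667 s / 3600 = 12.34 hours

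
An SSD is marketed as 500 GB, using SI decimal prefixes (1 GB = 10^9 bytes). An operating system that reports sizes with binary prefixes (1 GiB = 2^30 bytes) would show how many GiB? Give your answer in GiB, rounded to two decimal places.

465.66 GiB

500 GB = 500 × 10^9 bytes = 500,000,000,000 bytes
1 GiB = 2^30 bytes = 1,073,741,824 bytes
500,000,000,000 / 1,073,741,824 = 465.66 GiB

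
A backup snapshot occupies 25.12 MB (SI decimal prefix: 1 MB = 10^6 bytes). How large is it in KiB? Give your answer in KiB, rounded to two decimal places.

24,531.25 KiB

25.12 MB = 25.12 × 10^6 bytes = 25,120,000 bytes
1 KiB = 1,024 bytes
25,120,000 / 1,024 = 24,531.25 KiB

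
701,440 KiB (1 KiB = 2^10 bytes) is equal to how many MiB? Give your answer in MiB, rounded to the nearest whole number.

701,440 KiB = 701,440 × 2^10 bytes = 718,274,560 bytes
1 MiB = 1,048,576 bytes
718,274,560 / 1,048,576 = 685 MiB

685 MiB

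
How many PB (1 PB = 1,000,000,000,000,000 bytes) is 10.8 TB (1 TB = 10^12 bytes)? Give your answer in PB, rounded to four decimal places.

0.0108 PB

10.8 TB × 1,000,000,000,000 bytes/TB = 10,800,000,000,000 bytes
1 PB = 10^15 bytes = 1,000,000,000,000,000 bytes
10,800,000,000,000 / 1,000,000,000,000,000 = 0.0108 PB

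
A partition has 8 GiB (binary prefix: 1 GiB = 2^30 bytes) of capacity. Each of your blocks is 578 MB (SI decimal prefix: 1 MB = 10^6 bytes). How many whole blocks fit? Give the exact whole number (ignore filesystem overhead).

Capacity: 8 GiB = 8,589,934,592 bytes
Per item: 578 MB = 578,000,000 bytes
⌊8,589,934,592 / 578,000,000⌋ = 14

14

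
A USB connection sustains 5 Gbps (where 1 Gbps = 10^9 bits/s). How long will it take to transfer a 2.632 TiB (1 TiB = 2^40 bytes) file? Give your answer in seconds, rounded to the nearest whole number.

2.632 TiB = 2,893,914,604,306.432 bytes = 23,151,316,834,451.456 bits
5 Gbps = 5,000,000,000 bits/s
time = 23,151,316,834,451.456 / 5,000,000,000 = 4,630 s

4,630 seconds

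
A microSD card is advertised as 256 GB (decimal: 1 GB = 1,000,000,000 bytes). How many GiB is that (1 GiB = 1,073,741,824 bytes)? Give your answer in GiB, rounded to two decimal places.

256 GB = 256 × 10^9 bytes = 256,000,000,000 bytes
1 GiB = 1,073,741,824 bytes
256,000,000,000 / 1,073,741,824 = 238.42 GiB

238.42 GiB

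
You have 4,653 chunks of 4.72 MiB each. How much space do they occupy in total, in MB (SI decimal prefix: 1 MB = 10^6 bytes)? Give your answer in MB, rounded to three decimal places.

Total = 4,653 × 4.72 MiB = 21962.16 MiB
= 21962.16 × 1,048,576 bytes = 23,028,993,884.16 bytes
1 MB = 1,000,000 bytes
23,028,993,884.16 / 1,000,000 = 23,028.994 MB

23,028.994 MB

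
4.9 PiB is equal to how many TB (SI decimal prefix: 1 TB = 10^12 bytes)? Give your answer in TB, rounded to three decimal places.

4.9 PiB × 1,125,899,906,842,624 bytes/PiB = 5,516,909,543,528,857.6 bytes
1 TB = 10^12 bytes = 1,000,000,000,000 bytes
5,516,909,543,528,857.6 / 1,000,000,000,000 = 5,516.910 TB

5,516.910 TB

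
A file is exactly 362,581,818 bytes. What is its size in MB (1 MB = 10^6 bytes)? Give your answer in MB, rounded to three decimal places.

362.582 MB

362,581,818 bytes given.
1 MB = 10^6 bytes = 1,000,000 bytes
362,581,818 / 1,000,000 = 362.582 MB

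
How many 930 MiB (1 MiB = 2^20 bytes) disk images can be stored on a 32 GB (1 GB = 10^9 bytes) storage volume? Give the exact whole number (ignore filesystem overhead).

Capacity: 32 GB = 32,000,000,000 bytes
Per item: 930 MiB = 975,175,680 bytes
⌊32,000,000,000 / 975,175,680⌋ = 32

32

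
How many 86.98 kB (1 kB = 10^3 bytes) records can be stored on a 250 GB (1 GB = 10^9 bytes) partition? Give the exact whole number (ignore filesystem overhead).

Capacity: 250 GB = 250,000,000,000 bytes
Per item: 86.98 kB = 86,980 bytes
⌊250,000,000,000 / 86,980⌋ = 2,874,223

2,874,223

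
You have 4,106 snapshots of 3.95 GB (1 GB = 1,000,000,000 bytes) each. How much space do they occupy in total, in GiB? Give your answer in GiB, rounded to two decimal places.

15,104.84 GiB

Total = 4,106 × 3.95 GB = 16218.7 GB
= 16218.7 × 1,000,000,000 bytes = 16,218,700,000,000 bytes
1 GiB = 1,073,741,824 bytes
16,218,700,000,000 / 1,073,741,824 = 15,104.84 GiB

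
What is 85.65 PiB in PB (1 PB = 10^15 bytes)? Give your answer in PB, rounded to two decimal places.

96.43 PB

85.65 PiB = 85.65 × 2^50 bytes = 96,433,327,021,070,745.6 bytes
1 PB = 1,000,000,000,000,000 bytes
96,433,327,021,070,745.6 / 1,000,000,000,000,000 = 96.43 PB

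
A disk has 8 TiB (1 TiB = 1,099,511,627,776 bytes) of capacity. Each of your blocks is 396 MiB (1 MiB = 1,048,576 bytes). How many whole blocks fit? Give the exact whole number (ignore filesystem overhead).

Capacity: 8 TiB = 8,796,093,022,208 bytes
Per item: 396 MiB = 415,236,096 bytes
⌊8,796,093,022,208 / 415,236,096⌋ = 21,183

21,183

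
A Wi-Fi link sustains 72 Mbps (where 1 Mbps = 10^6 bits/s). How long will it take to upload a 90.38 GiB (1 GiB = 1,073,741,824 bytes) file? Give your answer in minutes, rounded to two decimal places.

179.71 minutes

90.38 GiB = 97,044,786,053.12 bytes = 776,358,288,424.96 bits
72 Mbps = 72,000,000 bits/s
time = 776,358,288,424.96 / 72,000,000 = 10,782.754 s
10,782.754 s / 60 = 179.71 minutes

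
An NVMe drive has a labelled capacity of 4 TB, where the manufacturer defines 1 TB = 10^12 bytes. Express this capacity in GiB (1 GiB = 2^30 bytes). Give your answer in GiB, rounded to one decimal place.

3,725.3 GiB

4 TB = 4 × 10^12 bytes = 4,000,000,000,000 bytes
1 GiB = 2^30 bytes = 1,073,741,824 bytes
4,000,000,000,000 / 1,073,741,824 = 3,725.3 GiB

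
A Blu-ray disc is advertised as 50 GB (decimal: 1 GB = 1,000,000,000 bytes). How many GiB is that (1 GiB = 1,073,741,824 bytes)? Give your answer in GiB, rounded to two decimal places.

46.57 GiB

50 GB × 1,000,000,000 bytes/GB = 50,000,000,000 bytes
1 GiB = 2^30 bytes = 1,073,741,824 bytes
50,000,000,000 / 1,073,741,824 = 46.57 GiB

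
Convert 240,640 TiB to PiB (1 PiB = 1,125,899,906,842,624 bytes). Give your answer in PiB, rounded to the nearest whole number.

235 PiB

240,640 TiB × 1,099,511,627,776 bytes/TiB = 264,586,478,108,016,640 bytes
1 PiB = 1,125,899,906,842,624 bytes
264,586,478,108,016,640 / 1,125,899,906,842,624 = 235 PiB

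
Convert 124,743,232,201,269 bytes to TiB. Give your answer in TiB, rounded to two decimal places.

124,743,232,201,269 bytes given.
1 TiB = 1,099,511,627,776 bytes
124,743,232,201,269 / 1,099,511,627,776 = 113.45 TiB

113.45 TiB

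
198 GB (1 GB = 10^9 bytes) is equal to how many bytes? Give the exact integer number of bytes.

198 × 1,000,000,000 = 198,000,000,000 bytes

198,000,000,000 bytes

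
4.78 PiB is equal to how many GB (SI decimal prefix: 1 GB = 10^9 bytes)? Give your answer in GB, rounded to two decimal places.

4.78 PiB × 1,125,899,906,842,624 bytes/PiB = 5,381,801,554,707,742.72 bytes
1 GB = 1,000,000,000 bytes
5,381,801,554,707,742.72 / 1,000,000,000 = 5,381,801.55 GB

5,381,801.55 GB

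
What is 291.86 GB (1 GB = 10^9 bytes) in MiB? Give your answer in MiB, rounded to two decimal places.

278,339.39 MiB

291.86 GB = 291.86 × 10^9 bytes = 291,860,000,000 bytes
1 MiB = 2^20 bytes = 1,048,576 bytes
291,860,000,000 / 1,048,576 = 278,339.39 MiB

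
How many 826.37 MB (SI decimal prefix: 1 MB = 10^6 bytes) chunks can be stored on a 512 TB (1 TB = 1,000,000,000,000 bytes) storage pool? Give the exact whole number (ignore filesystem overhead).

Capacity: 512 TB = 512,000,000,000,000 bytes
Per item: 826.37 MB = 826,370,000 bytes
⌊512,000,000,000,000 / 826,370,000⌋ = 619,577

619,577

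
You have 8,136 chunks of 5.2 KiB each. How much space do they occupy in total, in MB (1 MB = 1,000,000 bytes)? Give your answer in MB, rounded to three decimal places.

43.323 MB

Total = 8,136 × 5.2 KiB = 42307.2 KiB
= 42307.2 × 1,024 bytes = 43,322,572.8 bytes
1 MB = 1,000,000 bytes
43,322,572.8 / 1,000,000 = 43.323 MB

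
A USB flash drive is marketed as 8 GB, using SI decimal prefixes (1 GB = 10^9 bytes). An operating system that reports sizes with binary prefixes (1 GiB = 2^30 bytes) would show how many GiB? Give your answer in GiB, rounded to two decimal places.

7.45 GiB

8 GB = 8 × 10^9 bytes = 8,000,000,000 bytes
1 GiB = 1,073,741,824 bytes
8,000,000,000 / 1,073,741,824 = 7.45 GiB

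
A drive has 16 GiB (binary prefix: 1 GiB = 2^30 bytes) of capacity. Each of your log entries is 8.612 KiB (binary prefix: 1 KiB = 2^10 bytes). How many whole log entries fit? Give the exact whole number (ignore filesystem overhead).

Capacity: 16 GiB = 17,179,869,184 bytes
Per item: 8.612 KiB = 8,818.688 bytes
⌊17,179,869,184 / 8,818.688⌋ = 1,948,120

1,948,120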